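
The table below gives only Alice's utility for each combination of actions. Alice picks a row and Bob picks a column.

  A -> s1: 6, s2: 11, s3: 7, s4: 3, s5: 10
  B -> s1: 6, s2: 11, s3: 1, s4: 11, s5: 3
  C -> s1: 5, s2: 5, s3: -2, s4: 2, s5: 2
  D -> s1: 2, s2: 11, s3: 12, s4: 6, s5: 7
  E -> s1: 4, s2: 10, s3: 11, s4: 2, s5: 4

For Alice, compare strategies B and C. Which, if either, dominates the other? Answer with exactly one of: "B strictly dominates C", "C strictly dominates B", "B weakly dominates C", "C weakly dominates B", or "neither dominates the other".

B strictly dominates C

Compare B to C across every action of Bob: s1: 6>5, s2: 11>5, s3: 1>-2, s4: 11>2, s5: 3>2.
Every comparison favours B, so B strictly dominates C.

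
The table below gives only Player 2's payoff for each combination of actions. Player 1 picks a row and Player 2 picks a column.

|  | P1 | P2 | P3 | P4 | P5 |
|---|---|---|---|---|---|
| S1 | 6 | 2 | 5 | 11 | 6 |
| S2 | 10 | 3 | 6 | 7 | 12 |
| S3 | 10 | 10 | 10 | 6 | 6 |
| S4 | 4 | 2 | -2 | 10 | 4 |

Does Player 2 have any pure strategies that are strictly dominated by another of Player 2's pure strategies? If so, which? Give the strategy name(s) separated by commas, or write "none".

none

P1 is not dominated — it holds its own against P2 at S1 (6>2); P3 at S1 (6>5); P4 at S2 (10>7); P5 at S1 (6=6).
Nothing dominates P2: P1 at S3 (10=10); P3 at S3 (10=10); P4 at S3 (10>6); P5 at S3 (10>6).
Nothing dominates P3: P1 at S3 (10=10); P2 at S1 (5>2); P4 at S3 (10>6); P5 at S3 (10>6).
Nothing dominates P4: P1 at S1 (11>6); P2 at S1 (11>2); P3 at S1 (11>5); P5 at S1 (11>6).
Nothing dominates P5: P1 at S1 (6=6); P2 at S1 (6>2); P3 at S1 (6>5); P4 at S2 (12>7).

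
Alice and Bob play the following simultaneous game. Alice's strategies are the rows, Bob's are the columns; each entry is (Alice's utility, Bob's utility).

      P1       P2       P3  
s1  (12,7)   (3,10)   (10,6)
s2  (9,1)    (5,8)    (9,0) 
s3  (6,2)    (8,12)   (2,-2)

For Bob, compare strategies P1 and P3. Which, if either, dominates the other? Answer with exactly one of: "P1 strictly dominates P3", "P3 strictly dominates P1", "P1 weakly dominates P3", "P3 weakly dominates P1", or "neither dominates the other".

P1 strictly dominates P3

Compare P1 to P3 across each opponent action: s1: 7>6, s2: 1>0, s3: 2>-2.
P1 gives a strictly higher payoff against each opponent action, so P1 strictly dominates P3.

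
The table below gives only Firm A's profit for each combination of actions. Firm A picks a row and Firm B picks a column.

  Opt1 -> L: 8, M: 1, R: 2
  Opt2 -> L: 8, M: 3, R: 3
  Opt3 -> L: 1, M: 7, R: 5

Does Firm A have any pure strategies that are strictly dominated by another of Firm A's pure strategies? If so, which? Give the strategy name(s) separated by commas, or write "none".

Nothing dominates Opt1: Opt2 at L (8=8); Opt3 at L (8>1).
Nothing dominates Opt2: Opt1 at L (8=8); Opt3 at L (8>1).
Nothing dominates Opt3: Opt1 at M (7>1); Opt2 at M (7>3).

none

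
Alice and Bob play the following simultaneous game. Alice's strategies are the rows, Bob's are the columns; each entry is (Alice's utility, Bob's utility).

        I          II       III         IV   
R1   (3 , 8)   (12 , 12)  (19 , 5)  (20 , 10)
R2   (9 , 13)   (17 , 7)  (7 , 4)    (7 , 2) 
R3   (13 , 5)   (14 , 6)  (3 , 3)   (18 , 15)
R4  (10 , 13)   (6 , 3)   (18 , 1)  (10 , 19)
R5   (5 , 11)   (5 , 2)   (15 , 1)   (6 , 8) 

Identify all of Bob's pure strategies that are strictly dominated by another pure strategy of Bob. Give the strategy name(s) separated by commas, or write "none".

III

I is not dominated — it holds its own against II at R2 (13>7); III at R1 (8>5); IV at R2 (13>2).
II is not dominated — it holds its own against I at R1 (12>8); III at R1 (12>5); IV at R1 (12>10).
III is strictly dominated by I (R1: 8>5, R2: 13>4, R3: 5>3, R4: 13>1, R5: 11>1).
IV is not dominated — it holds its own against I at R1 (10>8); II at R3 (15>6); III at R1 (10>5).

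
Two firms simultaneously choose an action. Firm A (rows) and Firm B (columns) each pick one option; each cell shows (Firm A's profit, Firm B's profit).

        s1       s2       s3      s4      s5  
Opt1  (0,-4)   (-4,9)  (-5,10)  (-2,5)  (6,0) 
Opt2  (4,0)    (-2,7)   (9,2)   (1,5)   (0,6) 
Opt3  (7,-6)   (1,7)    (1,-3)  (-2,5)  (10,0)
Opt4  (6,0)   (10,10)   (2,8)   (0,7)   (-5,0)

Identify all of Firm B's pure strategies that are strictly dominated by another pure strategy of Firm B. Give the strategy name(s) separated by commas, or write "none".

s1, s4, s5

s2 strictly dominates s1 — Opt1: 9>-4, Opt2: 7>0, Opt3: 7>-6, Opt4: 10>0.
Nothing dominates s2: s1 at Opt1 (9>-4); s3 at Opt2 (7>2); s4 at Opt1 (9>5); s5 at Opt1 (9>0).
s3 is not dominated — it holds its own against s1 at Opt1 (10>-4); s2 at Opt1 (10>9); s4 at Opt1 (10>5); s5 at Opt1 (10>0).
s4 is strictly dominated by s2 (Opt1: 9>5, Opt2: 7>5, Opt3: 7>5, Opt4: 10>7).
s5: dominated, since s2 does at least as well everywhere (Opt1: 9>0, Opt2: 7>6, Opt3: 7>0, Opt4: 10>0).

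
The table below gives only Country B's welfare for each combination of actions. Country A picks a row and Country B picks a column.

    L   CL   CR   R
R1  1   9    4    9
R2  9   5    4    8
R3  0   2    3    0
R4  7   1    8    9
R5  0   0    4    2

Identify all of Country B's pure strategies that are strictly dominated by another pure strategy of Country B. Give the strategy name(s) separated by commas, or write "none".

none

L is not dominated — it holds its own against CL at R2 (9>5); CR at R2 (9>4); R at R2 (9>8).
Nothing dominates CL: L at R1 (9>1); CR at R1 (9>4); R at R1 (9=9).
CR: no other strategy beats it everywhere (L at R1 (4>1); CL at R3 (3>2); R at R3 (3>0)).
Nothing dominates R: L at R1 (9>1); CL at R1 (9=9); CR at R1 (9>4).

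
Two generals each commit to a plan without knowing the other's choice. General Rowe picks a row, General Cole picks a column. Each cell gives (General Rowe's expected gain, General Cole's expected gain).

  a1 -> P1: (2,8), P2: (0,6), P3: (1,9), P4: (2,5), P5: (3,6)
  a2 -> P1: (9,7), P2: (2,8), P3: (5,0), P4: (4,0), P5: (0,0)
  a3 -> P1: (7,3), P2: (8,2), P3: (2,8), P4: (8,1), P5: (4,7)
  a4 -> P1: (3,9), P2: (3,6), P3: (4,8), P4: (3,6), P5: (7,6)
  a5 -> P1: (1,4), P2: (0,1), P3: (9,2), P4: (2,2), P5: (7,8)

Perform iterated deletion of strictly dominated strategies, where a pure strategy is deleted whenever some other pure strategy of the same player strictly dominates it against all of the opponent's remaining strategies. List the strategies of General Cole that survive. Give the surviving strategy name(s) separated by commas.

General Rowe's strategy a1 is strictly dominated by a3 (P1: 7>2, P2: 8>0, P3: 2>1, P4: 8>2, P5: 4>3) and is removed.
General Cole's strategy P4 is strictly dominated by P1 (a2: 7>0, a3: 3>1, a4: 9>6, a5: 4>2) and is removed.
Among the remaining strategies, none is strictly dominated by another pure strategy of the same player, so the elimination stops.
Surviving strategies — General Rowe: {a2, a3, a4, a5}; General Cole: {P1, P2, P3, P5}.

P1, P2, P3, P5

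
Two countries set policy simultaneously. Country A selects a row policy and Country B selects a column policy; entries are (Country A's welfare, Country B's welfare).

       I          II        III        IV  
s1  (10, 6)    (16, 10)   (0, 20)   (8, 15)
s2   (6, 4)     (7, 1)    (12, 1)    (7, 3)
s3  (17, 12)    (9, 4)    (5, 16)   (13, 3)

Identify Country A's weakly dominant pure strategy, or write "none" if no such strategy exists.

none

s1 fails to dominate s2 at III (0<12).
s2 fails to dominate s1 at I (6<10).
s3 fails to dominate s1 at II (9<16).
No single strategy dominates all the others.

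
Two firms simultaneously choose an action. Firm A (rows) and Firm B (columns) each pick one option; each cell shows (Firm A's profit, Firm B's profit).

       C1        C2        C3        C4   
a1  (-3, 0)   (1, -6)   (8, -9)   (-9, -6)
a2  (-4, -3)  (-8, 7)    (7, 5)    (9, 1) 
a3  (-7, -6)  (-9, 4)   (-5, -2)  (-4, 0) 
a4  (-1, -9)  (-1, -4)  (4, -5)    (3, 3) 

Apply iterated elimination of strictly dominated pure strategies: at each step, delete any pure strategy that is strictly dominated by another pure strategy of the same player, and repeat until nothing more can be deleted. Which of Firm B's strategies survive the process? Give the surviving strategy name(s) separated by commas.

For Firm A, a2 strictly dominates a3 on the remaining columns (C1: -4>-7, C2: -8>-9, C3: 7>-5, C4: 9>-4); eliminate a3.
Firm B's strategy C3 is strictly dominated by C2 (a1: -6>-9, a2: 7>5, a4: -4>-5) and is removed.
Among the remaining strategies, none is strictly dominated by another pure strategy of the same player, so the elimination stops.
Surviving strategies — Firm A: {a1, a2, a4}; Firm B: {C1, C2, C4}.

C1, C2, C4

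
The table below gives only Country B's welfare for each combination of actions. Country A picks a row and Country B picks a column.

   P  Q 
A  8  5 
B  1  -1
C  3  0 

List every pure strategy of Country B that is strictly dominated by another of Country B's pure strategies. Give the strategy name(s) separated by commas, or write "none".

P is not dominated — it holds its own against Q at A (8>5).
Q: dominated, since P does at least as well everywhere (A: 8>5, B: 1>-1, C: 3>0).

Q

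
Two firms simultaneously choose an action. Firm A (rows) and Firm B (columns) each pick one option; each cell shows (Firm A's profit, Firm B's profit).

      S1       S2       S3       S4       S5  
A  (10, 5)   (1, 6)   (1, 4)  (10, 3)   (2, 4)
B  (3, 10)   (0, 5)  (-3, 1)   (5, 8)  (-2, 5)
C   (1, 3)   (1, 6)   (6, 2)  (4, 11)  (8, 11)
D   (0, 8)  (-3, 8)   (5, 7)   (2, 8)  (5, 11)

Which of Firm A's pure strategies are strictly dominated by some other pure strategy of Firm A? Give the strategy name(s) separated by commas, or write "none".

A: no other strategy beats it everywhere (B at S1 (10>3); C at S1 (10>1); D at S1 (10>0)).
B: dominated, since A does at least as well everywhere (S1: 10>3, S2: 1>0, S3: 1>-3, S4: 10>5, S5: 2>-2).
Nothing dominates C: A at S2 (1=1); B at S2 (1>0); D at S1 (1>0).
C strictly dominates D — S1: 1>0, S2: 1>-3, S3: 6>5, S4: 4>2, S5: 8>5.

B, D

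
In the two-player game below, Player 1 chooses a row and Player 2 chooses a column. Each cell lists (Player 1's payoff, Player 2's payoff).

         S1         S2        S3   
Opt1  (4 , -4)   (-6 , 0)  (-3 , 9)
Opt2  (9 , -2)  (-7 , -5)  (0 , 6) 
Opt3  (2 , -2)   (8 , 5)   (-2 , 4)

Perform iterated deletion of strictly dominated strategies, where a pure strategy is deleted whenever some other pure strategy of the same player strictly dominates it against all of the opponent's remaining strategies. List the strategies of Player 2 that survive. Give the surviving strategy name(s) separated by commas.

Player 2's strategy S1 is strictly dominated by S3 (Opt1: 9>-4, Opt2: 6>-2, Opt3: 4>-2) and is removed.
For Player 1, Opt3 strictly dominates Opt1 on the remaining columns (S2: 8>-6, S3: -2>-3); eliminate Opt1.
Among the remaining strategies, none is strictly dominated by another pure strategy of the same player, so the elimination stops.
Surviving strategies — Player 1: {Opt2, Opt3}; Player 2: {S2, S3}.

S2, S3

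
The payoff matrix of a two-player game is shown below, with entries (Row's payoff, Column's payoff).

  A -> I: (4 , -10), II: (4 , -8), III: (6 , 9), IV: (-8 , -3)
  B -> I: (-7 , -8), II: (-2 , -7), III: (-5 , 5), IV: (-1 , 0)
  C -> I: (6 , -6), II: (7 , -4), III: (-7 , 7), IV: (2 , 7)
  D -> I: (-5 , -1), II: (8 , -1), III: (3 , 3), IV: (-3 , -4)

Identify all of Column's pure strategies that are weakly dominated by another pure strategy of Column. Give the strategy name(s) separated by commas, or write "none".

II weakly dominates I — A: -8>-10, B: -7>-8, C: -4>-6, D: -1=-1.
II is weakly dominated by III (A: 9>-8, B: 5>-7, C: 7>-4, D: 3>-1).
Nothing dominates III: I at A (9>-10); II at A (9>-8); IV at A (9>-3).
III weakly dominates IV — A: 9>-3, B: 5>0, C: 7=7, D: 3>-4.

I, II, IV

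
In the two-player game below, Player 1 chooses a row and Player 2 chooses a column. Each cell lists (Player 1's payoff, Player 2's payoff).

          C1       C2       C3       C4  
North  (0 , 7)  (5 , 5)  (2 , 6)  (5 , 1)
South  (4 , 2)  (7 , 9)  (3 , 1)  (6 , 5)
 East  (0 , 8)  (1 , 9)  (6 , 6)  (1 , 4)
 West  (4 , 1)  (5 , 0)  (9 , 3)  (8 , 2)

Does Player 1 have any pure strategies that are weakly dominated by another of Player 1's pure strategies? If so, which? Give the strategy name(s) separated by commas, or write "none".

North: dominated, since South does at least as well everywhere (C1: 4>0, C2: 7>5, C3: 3>2, C4: 6>5).
South is not dominated — it holds its own against North at C1 (4>0); East at C1 (4>0); West at C2 (7>5).
West weakly dominates East — C1: 4>0, C2: 5>1, C3: 9>6, C4: 8>1.
Nothing dominates West: North at C1 (4>0); South at C3 (9>3); East at C1 (4>0).

North, East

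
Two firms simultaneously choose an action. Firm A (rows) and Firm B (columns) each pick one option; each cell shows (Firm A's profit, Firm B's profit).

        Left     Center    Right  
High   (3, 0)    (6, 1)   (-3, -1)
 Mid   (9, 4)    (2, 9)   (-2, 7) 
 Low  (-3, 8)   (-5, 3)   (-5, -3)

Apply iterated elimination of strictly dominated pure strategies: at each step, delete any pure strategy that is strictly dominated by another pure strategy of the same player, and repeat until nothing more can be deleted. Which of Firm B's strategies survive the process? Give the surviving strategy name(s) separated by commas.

Center

For Firm A, High strictly dominates Low on the remaining columns (Left: 3>-3, Center: 6>-5, Right: -3>-5); eliminate Low.
For Firm B, Center strictly dominates Left on the remaining rows (High: 1>0, Mid: 9>4); eliminate Left.
Firm B's strategy Right is strictly dominated by Center (High: 1>-1, Mid: 9>7) and is removed.
For Firm A, High strictly dominates Mid on the remaining columns (Center: 6>2); eliminate Mid.
Among the remaining strategies, none is strictly dominated by another pure strategy of the same player, so the elimination stops.
Surviving strategies — Firm A: {High}; Firm B: {Center}.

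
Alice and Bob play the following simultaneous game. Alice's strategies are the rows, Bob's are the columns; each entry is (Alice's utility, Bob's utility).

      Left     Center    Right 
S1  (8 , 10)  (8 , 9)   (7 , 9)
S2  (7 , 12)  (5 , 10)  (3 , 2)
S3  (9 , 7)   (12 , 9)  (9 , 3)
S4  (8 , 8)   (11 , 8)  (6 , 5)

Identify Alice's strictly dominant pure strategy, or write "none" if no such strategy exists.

S3 vs S1: Left: 9>8, Center: 12>8, Right: 9>7.
S3 vs S2: Left: 9>7, Center: 12>5, Right: 9>3.
S3 vs S4: Left: 9>8, Center: 12>11, Right: 9>6.
S3 strictly beats every other strategy against every opponent action, so it is strictly dominant.

S3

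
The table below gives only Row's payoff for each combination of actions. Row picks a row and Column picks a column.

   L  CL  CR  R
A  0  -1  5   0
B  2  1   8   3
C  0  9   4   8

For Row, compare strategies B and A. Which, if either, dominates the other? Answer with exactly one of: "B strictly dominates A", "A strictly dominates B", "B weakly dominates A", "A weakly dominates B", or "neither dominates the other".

B strictly dominates A

B's payoffs vs A's, by Column's action — L: 2>0, CL: 1>-1, CR: 8>5, R: 3>0.
Every comparison favours B, so B strictly dominates A.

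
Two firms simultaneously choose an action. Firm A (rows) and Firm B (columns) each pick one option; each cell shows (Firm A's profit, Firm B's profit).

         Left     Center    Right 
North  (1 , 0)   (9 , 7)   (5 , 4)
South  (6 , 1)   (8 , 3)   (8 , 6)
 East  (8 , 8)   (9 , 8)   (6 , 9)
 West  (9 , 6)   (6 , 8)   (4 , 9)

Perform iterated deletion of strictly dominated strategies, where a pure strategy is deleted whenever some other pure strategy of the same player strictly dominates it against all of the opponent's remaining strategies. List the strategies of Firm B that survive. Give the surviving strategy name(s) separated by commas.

Center, Right

For Firm B, Right strictly dominates Left on the remaining rows (North: 4>0, South: 6>1, East: 9>8, West: 9>6); eliminate Left.
For Firm A, North strictly dominates West on the remaining columns (Center: 9>6, Right: 5>4); eliminate West.
Among the remaining strategies, none is strictly dominated by another pure strategy of the same player, so the elimination stops.
Surviving strategies — Firm A: {North, South, East}; Firm B: {Center, Right}.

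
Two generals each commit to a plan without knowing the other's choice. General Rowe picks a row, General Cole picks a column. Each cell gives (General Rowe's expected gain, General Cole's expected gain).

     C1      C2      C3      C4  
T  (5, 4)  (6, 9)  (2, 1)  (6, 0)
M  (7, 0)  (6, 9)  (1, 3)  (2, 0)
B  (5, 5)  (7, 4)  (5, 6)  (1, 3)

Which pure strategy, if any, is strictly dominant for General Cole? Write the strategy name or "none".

C1 fails to dominate C2 at T (4<9).
C2 fails to dominate C1 at B (4<5).
C3 fails to dominate C1 at T (1<4).
C4 fails to dominate C1 at T (0<4).
No single strategy dominates all the others.

none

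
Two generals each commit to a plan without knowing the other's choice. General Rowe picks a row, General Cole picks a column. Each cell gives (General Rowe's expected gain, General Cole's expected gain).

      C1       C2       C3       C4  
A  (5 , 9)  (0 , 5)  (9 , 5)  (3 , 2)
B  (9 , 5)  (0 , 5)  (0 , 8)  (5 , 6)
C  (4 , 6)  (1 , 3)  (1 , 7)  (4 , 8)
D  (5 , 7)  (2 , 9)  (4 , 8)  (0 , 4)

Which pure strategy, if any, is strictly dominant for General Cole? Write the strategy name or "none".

none

C1 fails to dominate C2 at B (5=5).
C2 fails to dominate C1 at A (5<9).
C3 fails to dominate C1 at A (5<9).
C4 fails to dominate C1 at A (2<9).
No single strategy dominates all the others.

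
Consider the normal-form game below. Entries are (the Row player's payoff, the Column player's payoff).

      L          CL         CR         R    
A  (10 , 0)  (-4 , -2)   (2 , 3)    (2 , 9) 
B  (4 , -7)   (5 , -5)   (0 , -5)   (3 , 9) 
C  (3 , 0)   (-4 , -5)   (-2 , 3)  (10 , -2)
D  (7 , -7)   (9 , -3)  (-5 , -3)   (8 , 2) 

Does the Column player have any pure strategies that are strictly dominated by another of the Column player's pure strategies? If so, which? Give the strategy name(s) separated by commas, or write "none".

L, CL

CR strictly dominates L — A: 3>0, B: -5>-7, C: 3>0, D: -3>-7.
CL is strictly dominated by R (A: 9>-2, B: 9>-5, C: -2>-5, D: 2>-3).
Nothing dominates CR: L at A (3>0); CL at A (3>-2); R at C (3>-2).
R is not dominated — it holds its own against L at A (9>0); CL at A (9>-2); CR at A (9>3).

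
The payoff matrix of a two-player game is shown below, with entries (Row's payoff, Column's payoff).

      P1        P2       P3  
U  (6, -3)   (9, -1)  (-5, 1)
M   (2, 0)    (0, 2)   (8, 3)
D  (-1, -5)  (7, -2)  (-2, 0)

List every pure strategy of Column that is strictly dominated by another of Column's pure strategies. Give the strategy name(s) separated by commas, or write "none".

P1, P2

P1 is strictly dominated by P2 (U: -1>-3, M: 2>0, D: -2>-5).
P2 is strictly dominated by P3 (U: 1>-1, M: 3>2, D: 0>-2).
Nothing dominates P3: P1 at U (1>-3); P2 at U (1>-1).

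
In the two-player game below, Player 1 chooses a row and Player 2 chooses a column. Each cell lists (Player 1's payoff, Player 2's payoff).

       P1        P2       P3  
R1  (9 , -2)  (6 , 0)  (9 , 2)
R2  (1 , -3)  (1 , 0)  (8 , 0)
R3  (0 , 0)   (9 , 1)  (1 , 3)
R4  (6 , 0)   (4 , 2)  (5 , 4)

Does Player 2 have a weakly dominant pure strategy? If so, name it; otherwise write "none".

P3

P3 vs P1: R1: 2>-2, R2: 0>-3, R3: 3>0, R4: 4>0.
P3 vs P2: R1: 2>0, R2: 0=0, R3: 3>1, R4: 4>2.
P3 is at least as good as every other strategy against every opponent action, so it is weakly dominant.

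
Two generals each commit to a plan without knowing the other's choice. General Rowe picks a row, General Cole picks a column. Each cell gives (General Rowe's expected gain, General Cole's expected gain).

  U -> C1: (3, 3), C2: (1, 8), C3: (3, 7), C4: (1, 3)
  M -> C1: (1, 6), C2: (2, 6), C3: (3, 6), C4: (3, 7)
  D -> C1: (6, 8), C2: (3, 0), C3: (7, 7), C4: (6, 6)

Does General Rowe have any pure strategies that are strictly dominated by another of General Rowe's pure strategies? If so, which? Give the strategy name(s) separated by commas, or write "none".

U, M

U: dominated, since D does at least as well everywhere (C1: 6>3, C2: 3>1, C3: 7>3, C4: 6>1).
M is strictly dominated by D (C1: 6>1, C2: 3>2, C3: 7>3, C4: 6>3).
Nothing dominates D: U at C1 (6>3); M at C1 (6>1).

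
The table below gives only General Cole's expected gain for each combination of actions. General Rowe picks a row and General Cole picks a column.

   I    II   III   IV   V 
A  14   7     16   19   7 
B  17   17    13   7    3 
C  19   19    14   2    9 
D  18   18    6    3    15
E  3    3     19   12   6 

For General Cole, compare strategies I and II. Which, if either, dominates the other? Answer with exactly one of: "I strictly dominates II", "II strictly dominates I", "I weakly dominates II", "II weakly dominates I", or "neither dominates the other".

I's payoffs vs II's, by General Rowe's action — A: 14>7, B: 17=17, C: 19=19, D: 18=18, E: 3=3.
I is at least as good everywhere and strictly better somewhere (tied only at B, C, D, E), so I weakly but not strictly dominates II.

I weakly dominates II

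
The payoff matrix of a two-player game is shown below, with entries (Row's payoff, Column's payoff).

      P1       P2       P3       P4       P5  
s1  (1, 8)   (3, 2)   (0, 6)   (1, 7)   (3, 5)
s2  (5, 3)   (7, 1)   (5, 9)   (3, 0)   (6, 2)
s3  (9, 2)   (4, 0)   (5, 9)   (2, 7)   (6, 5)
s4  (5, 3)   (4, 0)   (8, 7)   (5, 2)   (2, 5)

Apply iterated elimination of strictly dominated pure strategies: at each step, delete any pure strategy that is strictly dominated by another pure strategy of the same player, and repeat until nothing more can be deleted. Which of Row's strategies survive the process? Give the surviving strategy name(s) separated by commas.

Row s1 is eliminated: s2 beats it against every remaining column (P1: 5>1, P2: 7>3, P3: 5>0, P4: 3>1, P5: 6>3).
Column P1 is eliminated: P3 beats it against every remaining row (s2: 9>3, s3: 9>2, s4: 7>3).
Column's strategy P2 is strictly dominated by P3 (s2: 9>1, s3: 9>0, s4: 7>0) and is removed.
Column P4 is eliminated: P3 beats it against every remaining row (s2: 9>0, s3: 9>7, s4: 7>2).
For Column, P3 strictly dominates P5 on the remaining rows (s2: 9>2, s3: 9>5, s4: 7>5); eliminate P5.
Row's strategy s2 is strictly dominated by s4 (P3: 8>5) and is removed.
Row s3 is eliminated: s4 beats it against every remaining column (P3: 8>5).
Among the remaining strategies, none is strictly dominated by another pure strategy of the same player, so the elimination stops.
Surviving strategies — Row: {s4}; Column: {P3}.

s4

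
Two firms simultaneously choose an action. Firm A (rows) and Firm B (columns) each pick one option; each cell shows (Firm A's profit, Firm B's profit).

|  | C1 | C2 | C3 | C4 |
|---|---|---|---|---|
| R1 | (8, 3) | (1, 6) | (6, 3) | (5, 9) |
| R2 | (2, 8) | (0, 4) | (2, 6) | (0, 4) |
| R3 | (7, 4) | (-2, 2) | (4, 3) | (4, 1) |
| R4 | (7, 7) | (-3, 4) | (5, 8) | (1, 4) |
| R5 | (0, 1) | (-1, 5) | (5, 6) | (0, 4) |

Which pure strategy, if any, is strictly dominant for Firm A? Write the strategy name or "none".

R1 vs R2: C1: 8>2, C2: 1>0, C3: 6>2, C4: 5>0.
R1 vs R3: C1: 8>7, C2: 1>-2, C3: 6>4, C4: 5>4.
R1 vs R4: C1: 8>7, C2: 1>-3, C3: 6>5, C4: 5>1.
R1 vs R5: C1: 8>0, C2: 1>-1, C3: 6>5, C4: 5>0.
R1 strictly beats every other strategy against every opponent action, so it is strictly dominant.

R1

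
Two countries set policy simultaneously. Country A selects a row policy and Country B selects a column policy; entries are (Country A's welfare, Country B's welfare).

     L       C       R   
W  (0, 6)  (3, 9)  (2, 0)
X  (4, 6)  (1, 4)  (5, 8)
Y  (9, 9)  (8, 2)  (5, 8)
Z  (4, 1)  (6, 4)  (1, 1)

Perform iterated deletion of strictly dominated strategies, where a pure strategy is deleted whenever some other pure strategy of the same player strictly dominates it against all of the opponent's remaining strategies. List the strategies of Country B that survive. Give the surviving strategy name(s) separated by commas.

For Country A, Y strictly dominates W on the remaining columns (L: 9>0, C: 8>3, R: 5>2); eliminate W.
Row Z is eliminated: Y beats it against every remaining column (L: 9>4, C: 8>6, R: 5>1).
For Country B, L strictly dominates C on the remaining rows (X: 6>4, Y: 9>2); eliminate C.
Among the remaining strategies, none is strictly dominated by another pure strategy of the same player, so the elimination stops.
Surviving strategies — Country A: {X, Y}; Country B: {L, R}.

L, R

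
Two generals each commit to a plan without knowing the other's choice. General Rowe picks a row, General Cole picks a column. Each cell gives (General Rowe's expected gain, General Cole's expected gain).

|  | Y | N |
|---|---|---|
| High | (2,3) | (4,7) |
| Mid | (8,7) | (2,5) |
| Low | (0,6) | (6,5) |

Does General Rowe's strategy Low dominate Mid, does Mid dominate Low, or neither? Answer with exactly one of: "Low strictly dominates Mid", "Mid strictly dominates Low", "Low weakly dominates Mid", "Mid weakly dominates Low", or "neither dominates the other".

Low's payoffs vs Mid's, by General Cole's action — Y: 0<8, N: 6>2.
Low does better at N but worse at Y; neither strategy dominates the other.

neither dominates the other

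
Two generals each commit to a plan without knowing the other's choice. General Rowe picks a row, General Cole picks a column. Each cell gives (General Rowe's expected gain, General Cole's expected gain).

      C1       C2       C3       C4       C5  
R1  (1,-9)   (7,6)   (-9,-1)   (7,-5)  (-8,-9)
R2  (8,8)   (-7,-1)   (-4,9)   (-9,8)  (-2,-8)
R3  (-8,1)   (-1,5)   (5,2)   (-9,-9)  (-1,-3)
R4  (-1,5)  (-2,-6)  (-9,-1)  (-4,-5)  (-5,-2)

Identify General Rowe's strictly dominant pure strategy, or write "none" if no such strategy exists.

none

R1 fails to dominate R2 at C1 (1<8).
R2 fails to dominate R1 at C2 (-7<7).
R3 fails to dominate R1 at C1 (-8<1).
R4 fails to dominate R1 at C1 (-1<1).
No single strategy dominates all the others.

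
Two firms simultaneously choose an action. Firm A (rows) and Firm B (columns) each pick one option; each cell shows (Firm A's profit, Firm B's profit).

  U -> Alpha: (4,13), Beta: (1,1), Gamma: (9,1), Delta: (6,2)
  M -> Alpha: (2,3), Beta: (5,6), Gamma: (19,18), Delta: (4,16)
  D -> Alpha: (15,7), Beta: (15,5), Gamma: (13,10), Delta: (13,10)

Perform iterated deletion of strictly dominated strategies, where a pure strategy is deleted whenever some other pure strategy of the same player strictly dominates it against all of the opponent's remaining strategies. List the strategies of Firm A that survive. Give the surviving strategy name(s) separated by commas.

M, D

Firm A's strategy U is strictly dominated by D (Alpha: 15>4, Beta: 15>1, Gamma: 13>9, Delta: 13>6) and is removed.
Column Alpha is eliminated: Gamma beats it against every remaining row (M: 18>3, D: 10>7).
Firm B's strategy Beta is strictly dominated by Gamma (M: 18>6, D: 10>5) and is removed.
Among the remaining strategies, none is strictly dominated by another pure strategy of the same player, so the elimination stops.
Surviving strategies — Firm A: {M, D}; Firm B: {Gamma, Delta}.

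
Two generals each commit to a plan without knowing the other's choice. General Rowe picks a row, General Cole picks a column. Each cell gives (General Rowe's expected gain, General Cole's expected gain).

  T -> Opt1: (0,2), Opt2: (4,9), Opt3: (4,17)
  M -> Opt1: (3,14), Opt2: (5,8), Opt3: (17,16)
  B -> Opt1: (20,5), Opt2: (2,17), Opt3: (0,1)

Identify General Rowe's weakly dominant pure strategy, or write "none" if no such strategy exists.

T fails to dominate M at Opt1 (0<3).
M fails to dominate B at Opt1 (3<20).
B fails to dominate T at Opt2 (2<4).
No single strategy dominates all the others.

none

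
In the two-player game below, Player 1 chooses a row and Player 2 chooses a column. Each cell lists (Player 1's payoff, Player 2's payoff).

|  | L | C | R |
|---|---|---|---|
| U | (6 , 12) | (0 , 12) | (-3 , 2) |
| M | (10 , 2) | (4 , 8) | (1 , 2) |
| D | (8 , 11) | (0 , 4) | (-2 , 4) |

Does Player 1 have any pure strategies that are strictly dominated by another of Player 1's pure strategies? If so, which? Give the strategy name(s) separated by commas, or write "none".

U, D

U is strictly dominated by M (L: 10>6, C: 4>0, R: 1>-3).
Nothing dominates M: U at L (10>6); D at L (10>8).
M strictly dominates D — L: 10>8, C: 4>0, R: 1>-2.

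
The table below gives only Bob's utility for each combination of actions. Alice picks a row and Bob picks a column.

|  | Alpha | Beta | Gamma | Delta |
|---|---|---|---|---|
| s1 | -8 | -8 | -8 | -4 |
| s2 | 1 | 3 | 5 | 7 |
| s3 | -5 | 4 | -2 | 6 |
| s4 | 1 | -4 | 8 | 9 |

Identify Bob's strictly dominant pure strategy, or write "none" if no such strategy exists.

Delta

Delta vs Alpha: s1: -4>-8, s2: 7>1, s3: 6>-5, s4: 9>1.
Delta vs Beta: s1: -4>-8, s2: 7>3, s3: 6>4, s4: 9>-4.
Delta vs Gamma: s1: -4>-8, s2: 7>5, s3: 6>-2, s4: 9>8.
Delta strictly beats every other strategy against every opponent action, so it is strictly dominant.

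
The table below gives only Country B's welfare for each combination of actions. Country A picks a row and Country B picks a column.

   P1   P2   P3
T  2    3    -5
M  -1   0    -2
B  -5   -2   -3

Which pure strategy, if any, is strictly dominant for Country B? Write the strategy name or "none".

P2 vs P1: T: 3>2, M: 0>-1, B: -2>-5.
P2 vs P3: T: 3>-5, M: 0>-2, B: -2>-3.
P2 strictly beats every other strategy against every opponent action, so it is strictly dominant.

P2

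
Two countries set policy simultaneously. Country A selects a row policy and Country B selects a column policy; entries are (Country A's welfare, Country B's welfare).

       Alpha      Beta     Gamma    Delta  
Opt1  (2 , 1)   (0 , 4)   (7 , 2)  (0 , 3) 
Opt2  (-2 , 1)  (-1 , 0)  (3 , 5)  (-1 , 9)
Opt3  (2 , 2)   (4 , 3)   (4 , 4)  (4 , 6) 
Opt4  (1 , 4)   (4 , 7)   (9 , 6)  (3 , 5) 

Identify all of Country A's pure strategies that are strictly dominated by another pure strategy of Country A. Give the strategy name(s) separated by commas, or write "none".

Nothing dominates Opt1: Opt2 at Alpha (2>-2); Opt3 at Alpha (2=2); Opt4 at Alpha (2>1).
Opt2 is strictly dominated by Opt1 (Alpha: 2>-2, Beta: 0>-1, Gamma: 7>3, Delta: 0>-1).
Opt3: no other strategy beats it everywhere (Opt1 at Alpha (2=2); Opt2 at Alpha (2>-2); Opt4 at Alpha (2>1)).
Opt4: no other strategy beats it everywhere (Opt1 at Beta (4>0); Opt2 at Alpha (1>-2); Opt3 at Beta (4=4)).

Opt2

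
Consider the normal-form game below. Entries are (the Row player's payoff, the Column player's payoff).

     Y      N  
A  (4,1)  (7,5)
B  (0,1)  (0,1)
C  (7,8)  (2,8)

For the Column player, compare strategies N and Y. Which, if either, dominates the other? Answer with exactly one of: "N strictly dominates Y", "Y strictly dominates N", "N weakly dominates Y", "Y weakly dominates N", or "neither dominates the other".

Compare N to Y across every action of the Row player: A: 5>1, B: 1=1, C: 8=8.
N is at least as good everywhere and strictly better somewhere (tied only at B, C), so N weakly but not strictly dominates Y.

N weakly dominates Y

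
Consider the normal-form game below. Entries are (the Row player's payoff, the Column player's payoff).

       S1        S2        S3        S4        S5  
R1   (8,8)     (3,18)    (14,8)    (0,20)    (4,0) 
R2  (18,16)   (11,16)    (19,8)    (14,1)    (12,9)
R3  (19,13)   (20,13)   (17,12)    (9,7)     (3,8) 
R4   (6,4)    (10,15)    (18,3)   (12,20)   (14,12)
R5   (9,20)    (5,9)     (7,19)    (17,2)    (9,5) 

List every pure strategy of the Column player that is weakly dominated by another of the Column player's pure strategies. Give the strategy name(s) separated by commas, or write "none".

S3, S5

Nothing dominates S1: S2 at R5 (20>9); S3 at R2 (16>8); S4 at R2 (16>1); S5 at R1 (8>0).
Nothing dominates S2: S1 at R1 (18>8); S3 at R1 (18>8); S4 at R2 (16>1); S5 at R1 (18>0).
S3 is weakly dominated by S1 (R1: 8=8, R2: 16>8, R3: 13>12, R4: 4>3, R5: 20>19).
Nothing dominates S4: S1 at R1 (20>8); S2 at R1 (20>18); S3 at R1 (20>8); S5 at R1 (20>0).
S5: dominated, since S2 does at least as well everywhere (R1: 18>0, R2: 16>9, R3: 13>8, R4: 15>12, R5: 9>5).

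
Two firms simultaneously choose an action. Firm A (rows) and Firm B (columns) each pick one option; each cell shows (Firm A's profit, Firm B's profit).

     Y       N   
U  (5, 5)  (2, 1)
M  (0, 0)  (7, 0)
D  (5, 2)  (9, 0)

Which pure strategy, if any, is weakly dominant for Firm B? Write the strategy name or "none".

Y

Y vs N: U: 5>1, M: 0=0, D: 2>0.
Y is at least as good as every other strategy against every opponent action, so it is weakly dominant.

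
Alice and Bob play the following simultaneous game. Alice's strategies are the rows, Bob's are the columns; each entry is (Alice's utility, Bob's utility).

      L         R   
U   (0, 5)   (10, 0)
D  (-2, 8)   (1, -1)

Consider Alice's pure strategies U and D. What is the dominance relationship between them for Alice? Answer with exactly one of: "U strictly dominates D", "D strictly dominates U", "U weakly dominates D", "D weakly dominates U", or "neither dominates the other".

U strictly dominates D

Compare U to D across each choice by Bob: L: 0>-2, R: 10>1.
Every comparison favours U, so U strictly dominates D.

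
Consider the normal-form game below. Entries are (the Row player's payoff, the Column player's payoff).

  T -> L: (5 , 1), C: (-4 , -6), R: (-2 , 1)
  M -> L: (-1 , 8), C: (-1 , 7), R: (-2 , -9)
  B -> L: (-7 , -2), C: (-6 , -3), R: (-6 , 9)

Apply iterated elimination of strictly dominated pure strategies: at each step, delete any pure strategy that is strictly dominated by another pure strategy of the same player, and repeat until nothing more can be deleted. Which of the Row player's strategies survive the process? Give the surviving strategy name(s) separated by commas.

T, M

The Row player's strategy B is strictly dominated by T (L: 5>-7, C: -4>-6, R: -2>-6) and is removed.
Column C is eliminated: L beats it against every remaining row (T: 1>-6, M: 8>7).
Among the remaining strategies, none is strictly dominated by another pure strategy of the same player, so the elimination stops.
Surviving strategies — the Row player: {T, M}; the Column player: {L, R}.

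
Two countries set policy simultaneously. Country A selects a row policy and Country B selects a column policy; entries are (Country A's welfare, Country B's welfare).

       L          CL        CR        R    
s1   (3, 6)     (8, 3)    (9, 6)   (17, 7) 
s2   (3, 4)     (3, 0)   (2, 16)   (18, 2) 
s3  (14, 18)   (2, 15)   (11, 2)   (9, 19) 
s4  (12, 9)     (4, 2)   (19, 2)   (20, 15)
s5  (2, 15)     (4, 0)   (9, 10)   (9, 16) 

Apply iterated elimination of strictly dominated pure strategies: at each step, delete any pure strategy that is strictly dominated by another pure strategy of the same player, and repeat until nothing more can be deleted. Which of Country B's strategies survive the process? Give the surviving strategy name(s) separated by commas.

For Country A, s4 strictly dominates s2 on the remaining columns (L: 12>3, CL: 4>3, CR: 19>2, R: 20>18); eliminate s2.
Column L is eliminated: R beats it against every remaining row (s1: 7>6, s3: 19>18, s4: 15>9, s5: 16>15).
Country A's strategy s3 is strictly dominated by s4 (CL: 4>2, CR: 19>11, R: 20>9) and is removed.
Column CL is eliminated: R beats it against every remaining row (s1: 7>3, s4: 15>2, s5: 16>0).
For Country A, s4 strictly dominates s1 on the remaining columns (CR: 19>9, R: 20>17); eliminate s1.
Row s5 is eliminated: s4 beats it against every remaining column (CR: 19>9, R: 20>9).
Country B's strategy CR is strictly dominated by R (s4: 15>2) and is removed.
Among the remaining strategies, none is strictly dominated by another pure strategy of the same player, so the elimination stops.
Surviving strategies — Country A: {s4}; Country B: {R}.

R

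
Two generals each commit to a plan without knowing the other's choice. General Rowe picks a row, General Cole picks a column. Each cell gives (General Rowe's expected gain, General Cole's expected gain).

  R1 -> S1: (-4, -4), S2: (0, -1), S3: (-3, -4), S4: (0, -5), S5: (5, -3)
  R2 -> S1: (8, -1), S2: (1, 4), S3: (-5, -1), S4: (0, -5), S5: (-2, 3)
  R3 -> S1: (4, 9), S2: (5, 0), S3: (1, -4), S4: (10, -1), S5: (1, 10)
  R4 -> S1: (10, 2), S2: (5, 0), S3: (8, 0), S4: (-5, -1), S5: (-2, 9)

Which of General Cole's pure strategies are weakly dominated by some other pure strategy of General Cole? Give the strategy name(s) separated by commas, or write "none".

S1 is weakly dominated by S5 (R1: -3>-4, R2: 3>-1, R3: 10>9, R4: 9>2).
S2: no other strategy beats it everywhere (S1 at R1 (-1>-4); S3 at R1 (-1>-4); S4 at R1 (-1>-5); S5 at R1 (-1>-3)).
S3: dominated, since S1 does at least as well everywhere (R1: -4=-4, R2: -1=-1, R3: 9>-4, R4: 2>0).
S4 is weakly dominated by S1 (R1: -4>-5, R2: -1>-5, R3: 9>-1, R4: 2>-1).
S5: no other strategy beats it everywhere (S1 at R1 (-3>-4); S2 at R3 (10>0); S3 at R1 (-3>-4); S4 at R1 (-3>-5)).

S1, S3, S4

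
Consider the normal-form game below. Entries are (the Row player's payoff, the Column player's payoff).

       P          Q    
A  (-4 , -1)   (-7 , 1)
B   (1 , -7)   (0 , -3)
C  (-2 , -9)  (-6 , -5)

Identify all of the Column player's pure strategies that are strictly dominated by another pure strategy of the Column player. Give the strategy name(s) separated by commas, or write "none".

P

Q strictly dominates P — A: 1>-1, B: -3>-7, C: -5>-9.
Q is not dominated — it holds its own against P at A (1>-1).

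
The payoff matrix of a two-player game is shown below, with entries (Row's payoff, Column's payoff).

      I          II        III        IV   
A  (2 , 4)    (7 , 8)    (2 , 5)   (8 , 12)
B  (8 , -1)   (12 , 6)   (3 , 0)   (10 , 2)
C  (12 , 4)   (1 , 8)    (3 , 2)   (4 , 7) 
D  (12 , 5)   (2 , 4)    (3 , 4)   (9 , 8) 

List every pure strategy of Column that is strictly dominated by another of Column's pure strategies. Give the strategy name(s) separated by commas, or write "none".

I, III

I is strictly dominated by IV (A: 12>4, B: 2>-1, C: 7>4, D: 8>5).
II is not dominated — it holds its own against I at A (8>4); III at A (8>5); IV at B (6>2).
IV strictly dominates III — A: 12>5, B: 2>0, C: 7>2, D: 8>4.
IV is not dominated — it holds its own against I at A (12>4); II at A (12>8); III at A (12>5).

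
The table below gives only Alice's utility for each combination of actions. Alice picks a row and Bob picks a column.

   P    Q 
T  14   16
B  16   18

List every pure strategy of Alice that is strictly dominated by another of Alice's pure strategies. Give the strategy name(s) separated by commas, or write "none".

T

B strictly dominates T — P: 16>14, Q: 18>16.
B: no other strategy beats it everywhere (T at P (16>14)).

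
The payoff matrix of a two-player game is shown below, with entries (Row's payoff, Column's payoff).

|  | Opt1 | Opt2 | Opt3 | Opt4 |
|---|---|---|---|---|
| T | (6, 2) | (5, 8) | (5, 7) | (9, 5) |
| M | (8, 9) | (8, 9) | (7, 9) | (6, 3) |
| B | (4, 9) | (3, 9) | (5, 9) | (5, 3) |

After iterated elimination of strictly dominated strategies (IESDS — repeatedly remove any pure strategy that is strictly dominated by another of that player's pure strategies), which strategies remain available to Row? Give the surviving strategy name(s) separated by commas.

Row's strategy B is strictly dominated by M (Opt1: 8>4, Opt2: 8>3, Opt3: 7>5, Opt4: 6>5) and is removed.
Column's strategy Opt4 is strictly dominated by Opt2 (T: 8>5, M: 9>3) and is removed.
For Row, M strictly dominates T on the remaining columns (Opt1: 8>6, Opt2: 8>5, Opt3: 7>5); eliminate T.
Among the remaining strategies, none is strictly dominated by another pure strategy of the same player, so the elimination stops.
Surviving strategies — Row: {M}; Column: {Opt1, Opt2, Opt3}.

M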